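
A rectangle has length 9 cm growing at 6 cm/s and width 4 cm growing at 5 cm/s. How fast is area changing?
69 cm²/s

A = lw
dA/dt = w·dl/dt + l·dw/dt = 4·6 + 9·5 = 69 cm²/s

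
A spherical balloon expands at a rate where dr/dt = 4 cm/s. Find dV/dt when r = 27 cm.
11664π cm³/s

V = (4/3)πr³
dV/dt = dV/dr · dr/dt = 4πr² · 4
At r = 27: dV/dt = 11664π cm³/s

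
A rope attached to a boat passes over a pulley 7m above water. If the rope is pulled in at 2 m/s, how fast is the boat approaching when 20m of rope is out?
40√39/117 ≈ 2.135 m/s

rope² = x² + 7²
x = √(20² - 7²) = 3√39
dx/dt = (rope/x) · d(rope)/dt = (20/(3√39)) · (-2) = -40√39/117 m/s
The boat approaches at 40√39/117 ≈ 2.135 m/s.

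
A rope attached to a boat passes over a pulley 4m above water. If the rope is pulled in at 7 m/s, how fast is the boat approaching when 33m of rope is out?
231√1073/1073 ≈ 7.052 m/s

rope² = x² + 4²
x = √(33² - 4²) = √1073
dx/dt = (rope/x) · d(rope)/dt = (33/√1073) · (-7) = -231√1073/1073 m/s
The boat approaches at 231√1073/1073 ≈ 7.052 m/s.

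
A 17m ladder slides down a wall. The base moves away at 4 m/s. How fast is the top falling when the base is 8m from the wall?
32/15 ≈ 2.133 m/s

x² + y² = 17²
2x·dx/dt + 2y·dy/dt = 0
dy/dt = -x/y · dx/dt = -8/15 · 4 = -32/15 m/s
The top is descending at 32/15 ≈ 2.133 m/s.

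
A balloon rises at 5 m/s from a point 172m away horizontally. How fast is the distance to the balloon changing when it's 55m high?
275√32609/32609 ≈ 1.523 m/s

z² = 172² + y²
z = √(172² + 55²) = √32609
dz/dt = y/z · dy/dt = 55/√32609 · 5 = 275√32609/32609 ≈ 1.523 m/s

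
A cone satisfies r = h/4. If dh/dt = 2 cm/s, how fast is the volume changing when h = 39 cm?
1521π/8 cm³/s

V = (1/3)π(h/4)²h = πh³/48
dV/dt = πh²/16 · 2
At h = 39: dV/dt = 1521π/8 cm³/s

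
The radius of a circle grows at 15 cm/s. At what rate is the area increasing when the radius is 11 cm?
330π cm²/s

A = πr²
dA/dt = 2πr · dr/dt = 2π(11)(15) = 330π cm²/s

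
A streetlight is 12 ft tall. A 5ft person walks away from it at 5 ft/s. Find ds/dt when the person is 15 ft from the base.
25/7 ft/s

By similar triangles: 12/(x+s) = 5/s
Solving: s = 5x/7
ds/dt = 5/7 · dx/dt = 5/7 · 5 = 25/7 ft/s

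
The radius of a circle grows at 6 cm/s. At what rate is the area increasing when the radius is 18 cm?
216π cm²/s

A = πr²
dA/dt = 2πr · dr/dt = 2π(18)(6) = 216π cm²/s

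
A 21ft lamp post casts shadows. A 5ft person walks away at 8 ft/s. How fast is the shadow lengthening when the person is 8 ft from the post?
5/2 ft/s

By similar triangles: 21/(x+s) = 5/s
Solving: s = 5x/16
ds/dt = 5/16 · dx/dt = 5/16 · 8 = 5/2 ft/s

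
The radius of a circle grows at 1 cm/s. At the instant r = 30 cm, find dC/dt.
2π cm/s

C = 2πr
dC/dt = 2π · dr/dt = 2π · 1 = 2π cm/s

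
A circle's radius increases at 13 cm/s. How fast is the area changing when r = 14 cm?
364π cm²/s

A = πr²
dA/dt = 2πr · dr/dt = 2π(14)(13) = 364π cm²/s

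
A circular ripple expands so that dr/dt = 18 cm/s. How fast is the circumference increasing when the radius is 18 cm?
36π cm/s

C = 2πr
dC/dt = 2π · dr/dt = 2π · 18 = 36π cm/s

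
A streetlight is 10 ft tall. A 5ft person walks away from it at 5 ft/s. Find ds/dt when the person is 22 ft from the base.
5 ft/s

By similar triangles: 10/(x+s) = 5/s
Solving: s = 5x/5
ds/dt = 5/5 · dx/dt = 1 · 5 = 5 ft/s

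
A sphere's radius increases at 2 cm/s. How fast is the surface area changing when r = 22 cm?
352π cm²/s

S = 4πr²
dS/dt = dS/dr · dr/dt = 8πr · 2
At r = 22: dS/dt = 352π cm²/s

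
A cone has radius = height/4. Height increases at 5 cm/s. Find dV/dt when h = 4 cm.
5π cm³/s

V = (1/3)π(h/4)²h = πh³/48
dV/dt = πh²/16 · 5
At h = 4: dV/dt = 5π cm³/s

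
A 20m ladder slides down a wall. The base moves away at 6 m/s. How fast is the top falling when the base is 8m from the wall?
4√21/7 ≈ 2.619 m/s

x² + y² = 20²
2x·dx/dt + 2y·dy/dt = 0
dy/dt = -x/y · dx/dt = -8/(4√21) · 6 = -4√21/7 m/s
The top is descending at 4√21/7 ≈ 2.619 m/s.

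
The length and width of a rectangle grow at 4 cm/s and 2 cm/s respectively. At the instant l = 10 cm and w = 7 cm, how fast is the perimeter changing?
12 cm/s

P = 2(l + w)
dP/dt = 2(dl/dt + dw/dt) = 2(4 + 2) = 12 cm/s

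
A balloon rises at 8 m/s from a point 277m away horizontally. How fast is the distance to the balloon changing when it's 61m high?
244√3218/8045 ≈ 1.721 m/s

z² = 277² + y²
z = √(277² + 61²) = 5√3218
dz/dt = y/z · dy/dt = 61/(5√3218) · 8 = 244√3218/8045 ≈ 1.721 m/s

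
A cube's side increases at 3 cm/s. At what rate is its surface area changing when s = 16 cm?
576 cm²/s

A = 6s²
dA/dt = 12s · ds/dt = 12·16·3 = 576 cm²/s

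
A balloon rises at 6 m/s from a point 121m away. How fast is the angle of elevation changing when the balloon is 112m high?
0.026706 rad/s

tan(θ) = y/121
sec²(θ) · dθ/dt = (1/121) · dy/dt
dθ/dt = cos²(θ)/121 · 6 = 121/(121² + 112²) · 6
dθ/dt = 0.026706 rad/s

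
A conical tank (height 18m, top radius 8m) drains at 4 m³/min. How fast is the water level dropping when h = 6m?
9/(16π) ≈ 0.179 m/min

r/h = 8/18, so r = (4/9)h
V = (1/3)πr²h = (1/3)π((4/9)h)²h = (16/243)πh³
dV/dh = (16/81)πh²
dh/dt = (dV/dt)/(dV/dh) = -4/((16/81)π·6²) = -9/(16π) m/min
The level is dropping at 9/(16π) ≈ 0.179 m/min.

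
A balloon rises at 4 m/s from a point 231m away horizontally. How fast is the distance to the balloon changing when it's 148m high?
592√75265/75265 ≈ 2.158 m/s

z² = 231² + y²
z = √(231² + 148²) = √75265
dz/dt = y/z · dy/dt = 148/√75265 · 4 = 592√75265/75265 ≈ 2.158 m/s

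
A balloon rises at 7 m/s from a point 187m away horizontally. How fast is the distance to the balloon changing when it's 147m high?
1029√56578/56578 ≈ 4.326 m/s

z² = 187² + y²
z = √(187² + 147²) = √56578
dz/dt = y/z · dy/dt = 147/√56578 · 7 = 1029√56578/56578 ≈ 4.326 m/s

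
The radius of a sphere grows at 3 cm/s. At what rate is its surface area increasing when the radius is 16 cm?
384π cm²/s

S = 4πr²
dS/dt = dS/dr · dr/dt = 8πr · 3
At r = 16: dS/dt = 384π cm²/s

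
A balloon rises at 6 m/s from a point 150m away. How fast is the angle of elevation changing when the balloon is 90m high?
0.029412 rad/s

tan(θ) = y/150
sec²(θ) · dθ/dt = (1/150) · dy/dt
dθ/dt = cos²(θ)/150 · 6 = 150/(150² + 90²) · 6
dθ/dt = 0.029412 rad/s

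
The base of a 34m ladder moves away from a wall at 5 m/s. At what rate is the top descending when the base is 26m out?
13√30/12 ≈ 5.934 m/s

x² + y² = 34²
2x·dx/dt + 2y·dy/dt = 0
dy/dt = -x/y · dx/dt = -26/(4√30) · 5 = -13√30/12 m/s
The top is descending at 13√30/12 ≈ 5.934 m/s.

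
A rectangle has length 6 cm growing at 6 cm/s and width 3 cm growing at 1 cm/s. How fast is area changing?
24 cm²/s

A = lw
dA/dt = w·dl/dt + l·dw/dt = 3·6 + 6·1 = 24 cm²/s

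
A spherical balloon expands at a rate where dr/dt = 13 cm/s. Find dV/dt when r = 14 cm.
10192π cm³/s

V = (4/3)πr³
dV/dt = dV/dr · dr/dt = 4πr² · 13
At r = 14: dV/dt = 10192π cm³/s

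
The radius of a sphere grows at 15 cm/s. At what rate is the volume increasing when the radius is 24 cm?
34560π cm³/s

V = (4/3)πr³
dV/dt = dV/dr · dr/dt = 4πr² · 15
At r = 24: dV/dt = 34560π cm³/s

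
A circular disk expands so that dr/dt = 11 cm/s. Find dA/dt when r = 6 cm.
132π cm²/s

A = πr²
dA/dt = 2πr · dr/dt = 2π(6)(11) = 132π cm²/s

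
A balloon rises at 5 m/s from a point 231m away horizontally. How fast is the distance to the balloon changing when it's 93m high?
31√6890/1378 ≈ 1.867 m/s

z² = 231² + y²
z = √(231² + 93²) = 3√6890
dz/dt = y/z · dy/dt = 93/(3√6890) · 5 = 31√6890/1378 ≈ 1.867 m/s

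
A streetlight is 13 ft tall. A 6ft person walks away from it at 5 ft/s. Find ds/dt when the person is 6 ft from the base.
30/7 ft/s

By similar triangles: 13/(x+s) = 6/s
Solving: s = 6x/7
ds/dt = 6/7 · dx/dt = 6/7 · 5 = 30/7 ft/s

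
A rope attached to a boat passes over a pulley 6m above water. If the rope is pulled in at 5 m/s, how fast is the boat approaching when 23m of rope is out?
115√493/493 ≈ 5.179 m/s

rope² = x² + 6²
x = √(23² - 6²) = √493
dx/dt = (rope/x) · d(rope)/dt = (23/√493) · (-5) = -115√493/493 m/s
The boat approaches at 115√493/493 ≈ 5.179 m/s.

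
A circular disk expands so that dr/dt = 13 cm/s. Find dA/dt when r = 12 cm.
312π cm²/s

A = πr²
dA/dt = 2πr · dr/dt = 2π(12)(13) = 312π cm²/s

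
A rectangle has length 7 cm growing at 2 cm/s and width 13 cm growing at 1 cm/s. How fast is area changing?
33 cm²/s

A = lw
dA/dt = w·dl/dt + l·dw/dt = 13·2 + 7·1 = 33 cm²/s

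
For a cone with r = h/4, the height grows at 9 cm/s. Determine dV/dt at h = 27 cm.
6561π/16 cm³/s

V = (1/3)π(h/4)²h = πh³/48
dV/dt = πh²/16 · 9
At h = 27: dV/dt = 6561π/16 cm³/s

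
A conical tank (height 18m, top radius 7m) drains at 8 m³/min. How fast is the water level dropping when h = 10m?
648/(1225π) ≈ 0.1684 m/min

r/h = 7/18, so r = (7/18)h
V = (1/3)πr²h = (1/3)π((7/18)h)²h = (49/972)πh³
dV/dh = (49/324)πh²
dh/dt = (dV/dt)/(dV/dh) = -8/((49/324)π·10²) = -648/(1225π) m/min
The level is dropping at 648/(1225π) ≈ 0.1684 m/min.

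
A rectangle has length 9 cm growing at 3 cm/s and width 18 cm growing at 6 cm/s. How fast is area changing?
108 cm²/s

A = lw
dA/dt = w·dl/dt + l·dw/dt = 18·3 + 9·6 = 108 cm²/s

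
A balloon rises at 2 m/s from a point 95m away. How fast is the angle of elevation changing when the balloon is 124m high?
0.007787 rad/s

tan(θ) = y/95
sec²(θ) · dθ/dt = (1/95) · dy/dt
dθ/dt = cos²(θ)/95 · 2 = 95/(95² + 124²) · 2
dθ/dt = 0.007787 rad/s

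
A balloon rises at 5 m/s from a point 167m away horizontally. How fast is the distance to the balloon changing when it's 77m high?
385√33818/33818 ≈ 2.094 m/s

z² = 167² + y²
z = √(167² + 77²) = √33818
dz/dt = y/z · dy/dt = 77/√33818 · 5 = 385√33818/33818 ≈ 2.094 m/s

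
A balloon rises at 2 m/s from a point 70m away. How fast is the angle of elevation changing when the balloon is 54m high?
0.017912 rad/s

tan(θ) = y/70
sec²(θ) · dθ/dt = (1/70) · dy/dt
dθ/dt = cos²(θ)/70 · 2 = 70/(70² + 54²) · 2
dθ/dt = 0.017912 rad/s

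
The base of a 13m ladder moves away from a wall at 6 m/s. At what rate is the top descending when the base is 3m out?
9√10/20 ≈ 1.423 m/s

x² + y² = 13²
2x·dx/dt + 2y·dy/dt = 0
dy/dt = -x/y · dx/dt = -3/(4√10) · 6 = -9√10/20 m/s
The top is descending at 9√10/20 ≈ 1.423 m/s.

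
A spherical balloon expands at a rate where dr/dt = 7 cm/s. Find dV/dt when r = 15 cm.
6300π cm³/s

V = (4/3)πr³
dV/dt = dV/dr · dr/dt = 4πr² · 7
At r = 15: dV/dt = 6300π cm³/s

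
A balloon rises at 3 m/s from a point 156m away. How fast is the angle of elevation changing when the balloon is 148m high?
0.010121 rad/s

tan(θ) = y/156
sec²(θ) · dθ/dt = (1/156) · dy/dt
dθ/dt = cos²(θ)/156 · 3 = 156/(156² + 148²) · 3
dθ/dt = 0.010121 rad/s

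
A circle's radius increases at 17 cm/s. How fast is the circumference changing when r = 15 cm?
34π cm/s

C = 2πr
dC/dt = 2π · dr/dt = 2π · 17 = 34π cm/s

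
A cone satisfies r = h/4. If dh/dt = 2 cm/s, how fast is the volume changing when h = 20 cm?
50π cm³/s

V = (1/3)π(h/4)²h = πh³/48
dV/dt = πh²/16 · 2
At h = 20: dV/dt = 50π cm³/s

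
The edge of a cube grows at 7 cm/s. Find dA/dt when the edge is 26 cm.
2184 cm²/s

A = 6s²
dA/dt = 12s · ds/dt = 12·26·7 = 2184 cm²/s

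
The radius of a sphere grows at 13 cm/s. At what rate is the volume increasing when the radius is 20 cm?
20800π cm³/s

V = (4/3)πr³
dV/dt = dV/dr · dr/dt = 4πr² · 13
At r = 20: dV/dt = 20800π cm³/s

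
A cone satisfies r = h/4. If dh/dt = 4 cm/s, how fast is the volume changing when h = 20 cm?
100π cm³/s

V = (1/3)π(h/4)²h = πh³/48
dV/dt = πh²/16 · 4
At h = 20: dV/dt = 100π cm³/s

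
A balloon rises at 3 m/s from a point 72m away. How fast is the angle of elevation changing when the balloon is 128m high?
0.010015 rad/s

tan(θ) = y/72
sec²(θ) · dθ/dt = (1/72) · dy/dt
dθ/dt = cos²(θ)/72 · 3 = 72/(72² + 128²) · 3
dθ/dt = 0.010015 rad/s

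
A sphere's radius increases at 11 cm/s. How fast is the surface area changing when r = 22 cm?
1936π cm²/s

S = 4πr²
dS/dt = dS/dr · dr/dt = 8πr · 11
At r = 22: dS/dt = 1936π cm²/s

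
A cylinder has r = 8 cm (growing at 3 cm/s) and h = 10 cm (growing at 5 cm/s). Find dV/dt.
800π cm³/s

V = πr²h
dV/dt = 2πrh·dr/dt + πr²·dh/dt
= 2π(8)(10)(3) + π(8)²(5)
= 800π cm³/s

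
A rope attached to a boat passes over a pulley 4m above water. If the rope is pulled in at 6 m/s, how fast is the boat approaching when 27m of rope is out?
162√713/713 ≈ 6.067 m/s

rope² = x² + 4²
x = √(27² - 4²) = √713
dx/dt = (rope/x) · d(rope)/dt = (27/√713) · (-6) = -162√713/713 m/s
The boat approaches at 162√713/713 ≈ 6.067 m/s.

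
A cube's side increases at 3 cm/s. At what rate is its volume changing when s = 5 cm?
225 cm³/s

V = s³
dV/dt = 3s² · ds/dt = 3·5²·3 = 225 cm³/s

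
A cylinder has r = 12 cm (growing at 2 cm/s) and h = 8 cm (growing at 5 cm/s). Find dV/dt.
1104π cm³/s

V = πr²h
dV/dt = 2πrh·dr/dt + πr²·dh/dt
= 2π(12)(8)(2) + π(12)²(5)
= 1104π cm³/s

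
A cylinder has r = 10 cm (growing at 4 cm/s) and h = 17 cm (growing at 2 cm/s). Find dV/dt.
1560π cm³/s

V = πr²h
dV/dt = 2πrh·dr/dt + πr²·dh/dt
= 2π(10)(17)(4) + π(10)²(2)
= 1560π cm³/s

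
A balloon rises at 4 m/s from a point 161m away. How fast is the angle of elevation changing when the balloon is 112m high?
0.016742 rad/s

tan(θ) = y/161
sec²(θ) · dθ/dt = (1/161) · dy/dt
dθ/dt = cos²(θ)/161 · 4 = 161/(161² + 112²) · 4
dθ/dt = 0.016742 rad/s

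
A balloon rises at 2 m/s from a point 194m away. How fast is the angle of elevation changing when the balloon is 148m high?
0.006517 rad/s

tan(θ) = y/194
sec²(θ) · dθ/dt = (1/194) · dy/dt
dθ/dt = cos²(θ)/194 · 2 = 194/(194² + 148²) · 2
dθ/dt = 0.006517 rad/s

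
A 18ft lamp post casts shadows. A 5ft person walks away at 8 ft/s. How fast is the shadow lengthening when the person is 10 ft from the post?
40/13 ft/s

By similar triangles: 18/(x+s) = 5/s
Solving: s = 5x/13
ds/dt = 5/13 · dx/dt = 5/13 · 8 = 40/13 ft/s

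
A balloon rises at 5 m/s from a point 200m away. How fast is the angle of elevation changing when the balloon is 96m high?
0.020319 rad/s

tan(θ) = y/200
sec²(θ) · dθ/dt = (1/200) · dy/dt
dθ/dt = cos²(θ)/200 · 5 = 200/(200² + 96²) · 5
dθ/dt = 0.020319 rad/s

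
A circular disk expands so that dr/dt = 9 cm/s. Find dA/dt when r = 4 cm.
72π cm²/s

A = πr²
dA/dt = 2πr · dr/dt = 2π(4)(9) = 72π cm²/s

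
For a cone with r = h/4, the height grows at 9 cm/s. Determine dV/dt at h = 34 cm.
2601π/4 cm³/s

V = (1/3)π(h/4)²h = πh³/48
dV/dt = πh²/16 · 9
At h = 34: dV/dt = 2601π/4 cm³/s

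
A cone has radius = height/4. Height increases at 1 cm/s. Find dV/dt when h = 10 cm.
25π/4 cm³/s

V = (1/3)π(h/4)²h = πh³/48
dV/dt = πh²/16 · 1
At h = 10: dV/dt = 25π/4 cm³/s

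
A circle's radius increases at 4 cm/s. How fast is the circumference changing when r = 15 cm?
8π cm/s

C = 2πr
dC/dt = 2π · dr/dt = 2π · 4 = 8π cm/s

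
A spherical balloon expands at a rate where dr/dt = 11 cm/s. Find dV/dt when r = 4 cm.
704π cm³/s

V = (4/3)πr³
dV/dt = dV/dr · dr/dt = 4πr² · 11
At r = 4: dV/dt = 704π cm³/s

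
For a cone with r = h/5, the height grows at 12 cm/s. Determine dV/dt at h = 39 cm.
18252π/25 cm³/s

V = (1/3)π(h/5)²h = πh³/75
dV/dt = πh²/25 · 12
At h = 39: dV/dt = 18252π/25 cm³/s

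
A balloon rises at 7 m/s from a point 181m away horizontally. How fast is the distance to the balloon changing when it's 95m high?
665√41786/41786 ≈ 3.253 m/s

z² = 181² + y²
z = √(181² + 95²) = √41786
dz/dt = y/z · dy/dt = 95/√41786 · 7 = 665√41786/41786 ≈ 3.253 m/s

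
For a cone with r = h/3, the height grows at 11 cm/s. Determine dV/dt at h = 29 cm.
9251π/9 cm³/s

V = (1/3)π(h/3)²h = πh³/27
dV/dt = πh²/9 · 11
At h = 29: dV/dt = 9251π/9 cm³/s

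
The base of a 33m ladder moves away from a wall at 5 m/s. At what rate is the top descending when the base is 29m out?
145√62/124 ≈ 9.208 m/s

x² + y² = 33²
2x·dx/dt + 2y·dy/dt = 0
dy/dt = -x/y · dx/dt = -29/(2√62) · 5 = -145√62/124 m/s
The top is descending at 145√62/124 ≈ 9.208 m/s.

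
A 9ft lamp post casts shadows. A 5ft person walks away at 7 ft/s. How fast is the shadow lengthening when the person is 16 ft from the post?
35/4 ft/s

By similar triangles: 9/(x+s) = 5/s
Solving: s = 5x/4
ds/dt = 5/4 · dx/dt = 5/4 · 7 = 35/4 ft/s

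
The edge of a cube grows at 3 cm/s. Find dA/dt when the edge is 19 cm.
684 cm²/s

A = 6s²
dA/dt = 12s · ds/dt = 12·19·3 = 684 cm²/s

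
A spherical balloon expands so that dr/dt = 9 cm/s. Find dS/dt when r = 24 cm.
1728π cm²/s

S = 4πr²
dS/dt = dS/dr · dr/dt = 8πr · 9
At r = 24: dS/dt = 1728π cm²/s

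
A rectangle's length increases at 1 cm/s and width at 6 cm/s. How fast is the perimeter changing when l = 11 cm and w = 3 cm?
14 cm/s

P = 2(l + w)
dP/dt = 2(dl/dt + dw/dt) = 2(1 + 6) = 14 cm/s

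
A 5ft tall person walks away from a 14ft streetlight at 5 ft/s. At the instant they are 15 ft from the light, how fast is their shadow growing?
25/9 ft/s

By similar triangles: 14/(x+s) = 5/s
Solving: s = 5x/9
ds/dt = 5/9 · dx/dt = 5/9 · 5 = 25/9 ft/s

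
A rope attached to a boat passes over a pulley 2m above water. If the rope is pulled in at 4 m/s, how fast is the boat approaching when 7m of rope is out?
28√5/15 ≈ 4.174 m/s

rope² = x² + 2²
x = √(7² - 2²) = 3√5
dx/dt = (rope/x) · d(rope)/dt = (7/(3√5)) · (-4) = -28√5/15 m/s
The boat approaches at 28√5/15 ≈ 4.174 m/s.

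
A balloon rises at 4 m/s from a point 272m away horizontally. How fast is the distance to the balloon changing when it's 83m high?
332√80873/80873 ≈ 1.167 m/s

z² = 272² + y²
z = √(272² + 83²) = √80873
dz/dt = y/z · dy/dt = 83/√80873 · 4 = 332√80873/80873 ≈ 1.167 m/s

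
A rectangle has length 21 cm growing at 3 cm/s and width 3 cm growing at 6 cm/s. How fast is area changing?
135 cm²/s

A = lw
dA/dt = w·dl/dt + l·dw/dt = 3·3 + 21·6 = 135 cm²/s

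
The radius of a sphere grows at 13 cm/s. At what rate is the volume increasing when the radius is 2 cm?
208π cm³/s

V = (4/3)πr³
dV/dt = dV/dr · dr/dt = 4πr² · 13
At r = 2: dV/dt = 208π cm³/s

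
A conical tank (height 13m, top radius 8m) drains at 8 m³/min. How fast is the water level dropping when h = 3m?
169/(72π) ≈ 0.7471 m/min

r/h = 8/13, so r = (8/13)h
V = (1/3)πr²h = (1/3)π((8/13)h)²h = (64/507)πh³
dV/dh = (64/169)πh²
dh/dt = (dV/dt)/(dV/dh) = -8/((64/169)π·3²) = -169/(72π) m/min
The level is dropping at 169/(72π) ≈ 0.7471 m/min.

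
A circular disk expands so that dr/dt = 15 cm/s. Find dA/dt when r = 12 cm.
360π cm²/s

A = πr²
dA/dt = 2πr · dr/dt = 2π(12)(15) = 360π cm²/s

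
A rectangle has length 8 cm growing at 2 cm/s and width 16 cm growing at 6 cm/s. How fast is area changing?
80 cm²/s

A = lw
dA/dt = w·dl/dt + l·dw/dt = 16·2 + 8·6 = 80 cm²/s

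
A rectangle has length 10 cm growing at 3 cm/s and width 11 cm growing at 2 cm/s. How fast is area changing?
53 cm²/s

A = lw
dA/dt = w·dl/dt + l·dw/dt = 11·3 + 10·2 = 53 cm²/s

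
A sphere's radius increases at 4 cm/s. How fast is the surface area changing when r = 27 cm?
864π cm²/s

S = 4πr²
dS/dt = dS/dr · dr/dt = 8πr · 4
At r = 27: dS/dt = 864π cm²/s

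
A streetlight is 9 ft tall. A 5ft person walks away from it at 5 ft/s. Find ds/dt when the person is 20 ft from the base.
25/4 ft/s

By similar triangles: 9/(x+s) = 5/s
Solving: s = 5x/4
ds/dt = 5/4 · dx/dt = 5/4 · 5 = 25/4 ft/s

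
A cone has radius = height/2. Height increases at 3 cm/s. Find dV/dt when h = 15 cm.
675π/4 cm³/s

V = (1/3)π(h/2)²h = πh³/12
dV/dt = πh²/4 · 3
At h = 15: dV/dt = 675π/4 cm³/s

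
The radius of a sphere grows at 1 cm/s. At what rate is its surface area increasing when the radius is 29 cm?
232π cm²/s

S = 4πr²
dS/dt = dS/dr · dr/dt = 8πr · 1
At r = 29: dS/dt = 232π cm²/s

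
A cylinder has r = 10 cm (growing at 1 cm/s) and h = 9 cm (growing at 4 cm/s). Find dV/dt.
580π cm³/s

V = πr²h
dV/dt = 2πrh·dr/dt + πr²·dh/dt
= 2π(10)(9)(1) + π(10)²(4)
= 580π cm³/s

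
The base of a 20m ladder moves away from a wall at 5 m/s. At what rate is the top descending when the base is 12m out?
15/4 = 3.75 m/s

x² + y² = 20²
2x·dx/dt + 2y·dy/dt = 0
dy/dt = -x/y · dx/dt = -12/16 · 5 = -15/4 m/s
The top is descending at 15/4 = 3.75 m/s.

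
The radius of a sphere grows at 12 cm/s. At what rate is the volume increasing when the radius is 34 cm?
55488π cm³/s

V = (4/3)πr³
dV/dt = dV/dr · dr/dt = 4πr² · 12
At r = 34: dV/dt = 55488π cm³/s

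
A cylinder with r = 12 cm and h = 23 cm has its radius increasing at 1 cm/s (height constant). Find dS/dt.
94π cm²/s

S = 2πrh + 2πr² (lateral + bases)
dS/dt = (2πh + 4πr)·dr/dt = (2π·23 + 4π·12)·1
= 94π cm²/s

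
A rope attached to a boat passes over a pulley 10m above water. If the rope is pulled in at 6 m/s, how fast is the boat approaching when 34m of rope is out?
17√66/22 ≈ 6.278 m/s

rope² = x² + 10²
x = √(34² - 10²) = 4√66
dx/dt = (rope/x) · d(rope)/dt = (34/(4√66)) · (-6) = -17√66/22 m/s
The boat approaches at 17√66/22 ≈ 6.278 m/s.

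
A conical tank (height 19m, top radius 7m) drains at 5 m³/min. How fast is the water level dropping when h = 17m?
1805/(14161π) ≈ 0.04057 m/min

r/h = 7/19, so r = (7/19)h
V = (1/3)πr²h = (1/3)π((7/19)h)²h = (49/1083)πh³
dV/dh = (49/361)πh²
dh/dt = (dV/dt)/(dV/dh) = -5/((49/361)π·17²) = -1805/(14161π) m/min
The level is dropping at 1805/(14161π) ≈ 0.04057 m/min.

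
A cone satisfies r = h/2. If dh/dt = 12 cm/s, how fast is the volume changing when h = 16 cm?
768π cm³/s

V = (1/3)π(h/2)²h = πh³/12
dV/dt = πh²/4 · 12
At h = 16: dV/dt = 768π cm³/s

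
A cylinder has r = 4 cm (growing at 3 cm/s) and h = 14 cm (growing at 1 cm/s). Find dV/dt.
352π cm³/s

V = πr²h
dV/dt = 2πrh·dr/dt + πr²·dh/dt
= 2π(4)(14)(3) + π(4)²(1)
= 352π cm³/s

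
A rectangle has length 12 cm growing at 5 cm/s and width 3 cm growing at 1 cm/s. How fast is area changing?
27 cm²/s

A = lw
dA/dt = w·dl/dt + l·dw/dt = 3·5 + 12·1 = 27 cm²/s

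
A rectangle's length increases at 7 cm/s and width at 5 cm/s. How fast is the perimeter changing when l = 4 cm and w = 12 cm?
24 cm/s

P = 2(l + w)
dP/dt = 2(dl/dt + dw/dt) = 2(7 + 5) = 24 cm/s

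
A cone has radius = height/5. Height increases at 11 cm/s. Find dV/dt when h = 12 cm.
1584π/25 cm³/s

V = (1/3)π(h/5)²h = πh³/75
dV/dt = πh²/25 · 11
At h = 12: dV/dt = 1584π/25 cm³/s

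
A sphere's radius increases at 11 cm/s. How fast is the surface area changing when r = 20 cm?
1760π cm²/s

S = 4πr²
dS/dt = dS/dr · dr/dt = 8πr · 11
At r = 20: dS/dt = 1760π cm²/s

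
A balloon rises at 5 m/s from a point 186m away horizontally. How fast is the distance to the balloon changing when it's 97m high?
97√44005/8801 ≈ 2.312 m/s

z² = 186² + y²
z = √(186² + 97²) = √44005
dz/dt = y/z · dy/dt = 97/√44005 · 5 = 97√44005/8801 ≈ 2.312 m/s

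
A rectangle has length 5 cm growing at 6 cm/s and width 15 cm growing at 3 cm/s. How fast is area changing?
105 cm²/s

A = lw
dA/dt = w·dl/dt + l·dw/dt = 15·6 + 5·3 = 105 cm²/s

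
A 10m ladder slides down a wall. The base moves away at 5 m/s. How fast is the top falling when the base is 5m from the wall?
5√3/3 ≈ 2.887 m/s

x² + y² = 10²
2x·dx/dt + 2y·dy/dt = 0
dy/dt = -x/y · dx/dt = -5/(5√3) · 5 = -5√3/3 m/s
The top is descending at 5√3/3 ≈ 2.887 m/s.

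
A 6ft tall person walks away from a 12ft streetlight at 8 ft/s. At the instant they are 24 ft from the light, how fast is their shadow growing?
8 ft/s

By similar triangles: 12/(x+s) = 6/s
Solving: s = 6x/6
ds/dt = 6/6 · dx/dt = 1 · 8 = 8 ft/s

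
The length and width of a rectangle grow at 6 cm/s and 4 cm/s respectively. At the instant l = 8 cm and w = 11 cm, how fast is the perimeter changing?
20 cm/s

P = 2(l + w)
dP/dt = 2(dl/dt + dw/dt) = 2(6 + 4) = 20 cm/s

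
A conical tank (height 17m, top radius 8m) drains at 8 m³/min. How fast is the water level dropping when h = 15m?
289/(1800π) ≈ 0.05111 m/min

r/h = 8/17, so r = (8/17)h
V = (1/3)πr²h = (1/3)π((8/17)h)²h = (64/867)πh³
dV/dh = (64/289)πh²
dh/dt = (dV/dt)/(dV/dh) = -8/((64/289)π·15²) = -289/(1800π) m/min
The level is dropping at 289/(1800π) ≈ 0.05111 m/min.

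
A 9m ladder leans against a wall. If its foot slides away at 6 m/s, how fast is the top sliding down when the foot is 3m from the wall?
3√2/2 ≈ 2.121 m/s

x² + y² = 9²
2x·dx/dt + 2y·dy/dt = 0
dy/dt = -x/y · dx/dt = -3/(6√2) · 6 = -3√2/2 m/s
The top is descending at 3√2/2 ≈ 2.121 m/s.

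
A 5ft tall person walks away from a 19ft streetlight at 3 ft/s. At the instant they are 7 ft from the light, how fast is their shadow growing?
15/14 ft/s

By similar triangles: 19/(x+s) = 5/s
Solving: s = 5x/14
ds/dt = 5/14 · dx/dt = 5/14 · 3 = 15/14 ft/s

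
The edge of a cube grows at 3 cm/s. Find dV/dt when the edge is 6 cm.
324 cm³/s

V = s³
dV/dt = 3s² · ds/dt = 3·6²·3 = 324 cm³/s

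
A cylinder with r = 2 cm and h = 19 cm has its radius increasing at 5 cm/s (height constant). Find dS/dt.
230π cm²/s

S = 2πrh + 2πr² (lateral + bases)
dS/dt = (2πh + 4πr)·dr/dt = (2π·19 + 4π·2)·5
= 230π cm²/s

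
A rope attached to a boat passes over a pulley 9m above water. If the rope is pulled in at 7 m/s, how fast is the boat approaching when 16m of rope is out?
16√7/5 ≈ 8.466 m/s

rope² = x² + 9²
x = √(16² - 9²) = 5√7
dx/dt = (rope/x) · d(rope)/dt = (16/(5√7)) · (-7) = -16√7/5 m/s
The boat approaches at 16√7/5 ≈ 8.466 m/s.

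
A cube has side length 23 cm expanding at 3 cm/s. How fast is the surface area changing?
828 cm²/s

A = 6s²
dA/dt = 12s · ds/dt = 12·23·3 = 828 cm²/s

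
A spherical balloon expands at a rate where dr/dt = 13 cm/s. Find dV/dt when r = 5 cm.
1300π cm³/s

V = (4/3)πr³
dV/dt = dV/dr · dr/dt = 4πr² · 13
At r = 5: dV/dt = 1300π cm³/s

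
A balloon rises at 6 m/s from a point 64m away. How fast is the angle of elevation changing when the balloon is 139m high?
0.016398 rad/s

tan(θ) = y/64
sec²(θ) · dθ/dt = (1/64) · dy/dt
dθ/dt = cos²(θ)/64 · 6 = 64/(64² + 139²) · 6
dθ/dt = 0.016398 rad/s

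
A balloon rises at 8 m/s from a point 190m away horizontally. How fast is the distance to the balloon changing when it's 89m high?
712√44021/44021 ≈ 3.394 m/s

z² = 190² + y²
z = √(190² + 89²) = √44021
dz/dt = y/z · dy/dt = 89/√44021 · 8 = 712√44021/44021 ≈ 3.394 m/s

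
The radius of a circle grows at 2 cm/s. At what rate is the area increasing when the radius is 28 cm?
112π cm²/s

A = πr²
dA/dt = 2πr · dr/dt = 2π(28)(2) = 112π cm²/s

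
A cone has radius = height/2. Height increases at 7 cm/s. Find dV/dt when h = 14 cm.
343π cm³/s

V = (1/3)π(h/2)²h = πh³/12
dV/dt = πh²/4 · 7
At h = 14: dV/dt = 343π cm³/s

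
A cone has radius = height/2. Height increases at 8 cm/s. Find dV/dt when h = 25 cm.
1250π cm³/s

V = (1/3)π(h/2)²h = πh³/12
dV/dt = πh²/4 · 8
At h = 25: dV/dt = 1250π cm³/s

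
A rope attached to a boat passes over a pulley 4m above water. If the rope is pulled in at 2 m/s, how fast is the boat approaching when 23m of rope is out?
46√57/171 ≈ 2.031 m/s

rope² = x² + 4²
x = √(23² - 4²) = 3√57
dx/dt = (rope/x) · d(rope)/dt = (23/(3√57)) · (-2) = -46√57/171 m/s
The boat approaches at 46√57/171 ≈ 2.031 m/s.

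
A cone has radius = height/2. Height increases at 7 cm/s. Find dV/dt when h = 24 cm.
1008π cm³/s

V = (1/3)π(h/2)²h = πh³/12
dV/dt = πh²/4 · 7
At h = 24: dV/dt = 1008π cm³/s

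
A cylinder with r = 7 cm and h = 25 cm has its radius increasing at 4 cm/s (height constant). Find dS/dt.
312π cm²/s

S = 2πrh + 2πr² (lateral + bases)
dS/dt = (2πh + 4πr)·dr/dt = (2π·25 + 4π·7)·4
= 312π cm²/s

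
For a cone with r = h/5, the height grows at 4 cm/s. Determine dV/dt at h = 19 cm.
1444π/25 cm³/s

V = (1/3)π(h/5)²h = πh³/75
dV/dt = πh²/25 · 4
At h = 19: dV/dt = 1444π/25 cm³/s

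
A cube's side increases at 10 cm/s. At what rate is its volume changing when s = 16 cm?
7680 cm³/s

V = s³
dV/dt = 3s² · ds/dt = 3·16²·10 = 7680 cm³/s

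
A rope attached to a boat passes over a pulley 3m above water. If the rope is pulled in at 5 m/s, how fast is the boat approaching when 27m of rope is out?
9√5/4 ≈ 5.031 m/s

rope² = x² + 3²
x = √(27² - 3²) = 12√5
dx/dt = (rope/x) · d(rope)/dt = (27/(12√5)) · (-5) = -9√5/4 m/s
The boat approaches at 9√5/4 ≈ 5.031 m/s.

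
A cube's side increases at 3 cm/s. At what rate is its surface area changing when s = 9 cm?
324 cm²/s

A = 6s²
dA/dt = 12s · ds/dt = 12·9·3 = 324 cm²/s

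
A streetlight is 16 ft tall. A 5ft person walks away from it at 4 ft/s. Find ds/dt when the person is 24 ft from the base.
20/11 ft/s

By similar triangles: 16/(x+s) = 5/s
Solving: s = 5x/11
ds/dt = 5/11 · dx/dt = 5/11 · 4 = 20/11 ft/s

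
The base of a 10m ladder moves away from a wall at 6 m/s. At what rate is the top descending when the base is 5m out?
2√3 ≈ 3.464 m/s

x² + y² = 10²
2x·dx/dt + 2y·dy/dt = 0
dy/dt = -x/y · dx/dt = -5/(5√3) · 6 = -2√3 m/s
The top is descending at 2√3 ≈ 3.464 m/s.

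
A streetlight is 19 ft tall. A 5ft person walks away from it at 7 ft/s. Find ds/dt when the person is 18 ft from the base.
5/2 ft/s

By similar triangles: 19/(x+s) = 5/s
Solving: s = 5x/14
ds/dt = 5/14 · dx/dt = 5/14 · 7 = 5/2 ft/s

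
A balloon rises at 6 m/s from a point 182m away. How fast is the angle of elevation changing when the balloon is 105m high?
0.024734 rad/s

tan(θ) = y/182
sec²(θ) · dθ/dt = (1/182) · dy/dt
dθ/dt = cos²(θ)/182 · 6 = 182/(182² + 105²) · 6
dθ/dt = 0.024734 rad/s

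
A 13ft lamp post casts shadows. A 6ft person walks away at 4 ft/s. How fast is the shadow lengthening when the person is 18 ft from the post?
24/7 ft/s

By similar triangles: 13/(x+s) = 6/s
Solving: s = 6x/7
ds/dt = 6/7 · dx/dt = 6/7 · 4 = 24/7 ft/s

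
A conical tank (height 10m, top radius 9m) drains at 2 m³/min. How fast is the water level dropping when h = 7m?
200/(3969π) ≈ 0.01604 m/min

r/h = 9/10, so r = (9/10)h
V = (1/3)πr²h = (1/3)π((9/10)h)²h = (27/100)πh³
dV/dh = (81/100)πh²
dh/dt = (dV/dt)/(dV/dh) = -2/((81/100)π·7²) = -200/(3969π) m/min
The level is dropping at 200/(3969π) ≈ 0.01604 m/min.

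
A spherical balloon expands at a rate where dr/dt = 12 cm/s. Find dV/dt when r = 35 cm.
58800π cm³/s

V = (4/3)πr³
dV/dt = dV/dr · dr/dt = 4πr² · 12
At r = 35: dV/dt = 58800π cm³/s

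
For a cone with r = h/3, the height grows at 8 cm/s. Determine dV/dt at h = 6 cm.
32π cm³/s

V = (1/3)π(h/3)²h = πh³/27
dV/dt = πh²/9 · 8
At h = 6: dV/dt = 32π cm³/s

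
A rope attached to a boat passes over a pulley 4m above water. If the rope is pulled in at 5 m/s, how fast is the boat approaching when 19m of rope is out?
19√345/69 ≈ 5.115 m/s

rope² = x² + 4²
x = √(19² - 4²) = √345
dx/dt = (rope/x) · d(rope)/dt = (19/√345) · (-5) = -19√345/69 m/s
The boat approaches at 19√345/69 ≈ 5.115 m/s.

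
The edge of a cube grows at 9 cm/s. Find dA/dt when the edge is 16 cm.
1728 cm²/s

A = 6s²
dA/dt = 12s · ds/dt = 12·16·9 = 1728 cm²/s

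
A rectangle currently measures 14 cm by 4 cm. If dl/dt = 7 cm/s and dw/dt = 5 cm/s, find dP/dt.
24 cm/s

P = 2(l + w)
dP/dt = 2(dl/dt + dw/dt) = 2(7 + 5) = 24 cm/s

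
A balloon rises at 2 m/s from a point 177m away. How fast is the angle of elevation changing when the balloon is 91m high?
0.008937 rad/s

tan(θ) = y/177
sec²(θ) · dθ/dt = (1/177) · dy/dt
dθ/dt = cos²(θ)/177 · 2 = 177/(177² + 91²) · 2
dθ/dt = 0.008937 rad/s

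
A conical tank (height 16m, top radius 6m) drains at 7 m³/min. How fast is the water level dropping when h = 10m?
112/(225π) ≈ 0.1584 m/min

r/h = 6/16, so r = (3/8)h
V = (1/3)πr²h = (1/3)π((3/8)h)²h = (3/64)πh³
dV/dh = (9/64)πh²
dh/dt = (dV/dt)/(dV/dh) = -7/((9/64)π·10²) = -112/(225π) m/min
The level is dropping at 112/(225π) ≈ 0.1584 m/min.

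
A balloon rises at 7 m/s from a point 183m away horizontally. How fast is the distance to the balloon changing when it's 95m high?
665√42514/42514 ≈ 3.225 m/s

z² = 183² + y²
z = √(183² + 95²) = √42514
dz/dt = y/z · dy/dt = 95/√42514 · 7 = 665√42514/42514 ≈ 3.225 m/s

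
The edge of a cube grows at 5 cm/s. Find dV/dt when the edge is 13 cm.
2535 cm³/s

V = s³
dV/dt = 3s² · ds/dt = 3·13²·5 = 2535 cm³/s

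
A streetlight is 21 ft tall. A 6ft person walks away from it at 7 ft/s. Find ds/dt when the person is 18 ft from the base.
14/5 ft/s

By similar triangles: 21/(x+s) = 6/s
Solving: s = 6x/15
ds/dt = 6/15 · dx/dt = 2/5 · 7 = 14/5 ft/s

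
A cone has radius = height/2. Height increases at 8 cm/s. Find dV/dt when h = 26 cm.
1352π cm³/s

V = (1/3)π(h/2)²h = πh³/12
dV/dt = πh²/4 · 8
At h = 26: dV/dt = 1352π cm³/s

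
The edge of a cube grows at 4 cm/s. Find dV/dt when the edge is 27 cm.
8748 cm³/s

V = s³
dV/dt = 3s² · ds/dt = 3·27²·4 = 8748 cm³/s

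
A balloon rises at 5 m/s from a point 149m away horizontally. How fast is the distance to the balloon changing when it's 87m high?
87√29770/5954 ≈ 2.521 m/s

z² = 149² + y²
z = √(149² + 87²) = √29770
dz/dt = y/z · dy/dt = 87/√29770 · 5 = 87√29770/5954 ≈ 2.521 m/s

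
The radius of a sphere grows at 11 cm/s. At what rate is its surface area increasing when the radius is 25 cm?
2200π cm²/s

S = 4πr²
dS/dt = dS/dr · dr/dt = 8πr · 11
At r = 25: dS/dt = 2200π cm²/s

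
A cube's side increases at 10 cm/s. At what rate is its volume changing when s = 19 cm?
10830 cm³/s

V = s³
dV/dt = 3s² · ds/dt = 3·19²·10 = 10830 cm³/s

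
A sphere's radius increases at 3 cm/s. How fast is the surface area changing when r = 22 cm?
528π cm²/s

S = 4πr²
dS/dt = dS/dr · dr/dt = 8πr · 3
At r = 22: dS/dt = 528π cm²/s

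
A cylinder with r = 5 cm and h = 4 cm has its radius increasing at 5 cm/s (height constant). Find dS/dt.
140π cm²/s

S = 2πrh + 2πr² (lateral + bases)
dS/dt = (2πh + 4πr)·dr/dt = (2π·4 + 4π·5)·5
= 140π cm²/s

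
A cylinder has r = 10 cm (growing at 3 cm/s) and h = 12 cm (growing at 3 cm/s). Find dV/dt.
1020π cm³/s

V = πr²h
dV/dt = 2πrh·dr/dt + πr²·dh/dt
= 2π(10)(12)(3) + π(10)²(3)
= 1020π cm³/s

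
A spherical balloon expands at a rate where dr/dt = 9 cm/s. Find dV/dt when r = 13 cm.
6084π cm³/s

V = (4/3)πr³
dV/dt = dV/dr · dr/dt = 4πr² · 9
At r = 13: dV/dt = 6084π cm³/s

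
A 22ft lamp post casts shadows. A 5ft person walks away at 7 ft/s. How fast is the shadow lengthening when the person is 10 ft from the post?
35/17 ft/s

By similar triangles: 22/(x+s) = 5/s
Solving: s = 5x/17
ds/dt = 5/17 · dx/dt = 5/17 · 7 = 35/17 ft/s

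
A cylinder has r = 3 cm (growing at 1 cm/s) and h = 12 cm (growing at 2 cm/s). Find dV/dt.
90π cm³/s

V = πr²h
dV/dt = 2πrh·dr/dt + πr²·dh/dt
= 2π(3)(12)(1) + π(3)²(2)
= 90π cm³/s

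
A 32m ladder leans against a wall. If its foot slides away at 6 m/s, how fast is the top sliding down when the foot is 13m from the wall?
26√95/95 ≈ 2.668 m/s

x² + y² = 32²
2x·dx/dt + 2y·dy/dt = 0
dy/dt = -x/y · dx/dt = -13/(3√95) · 6 = -26√95/95 m/s
The top is descending at 26√95/95 ≈ 2.668 m/s.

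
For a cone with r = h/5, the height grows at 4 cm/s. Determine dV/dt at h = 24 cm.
2304π/25 cm³/s

V = (1/3)π(h/5)²h = πh³/75
dV/dt = πh²/25 · 4
At h = 24: dV/dt = 2304π/25 cm³/s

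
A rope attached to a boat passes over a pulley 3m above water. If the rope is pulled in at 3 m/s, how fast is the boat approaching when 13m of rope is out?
39√10/40 ≈ 3.083 m/s

rope² = x² + 3²
x = √(13² - 3²) = 4√10
dx/dt = (rope/x) · d(rope)/dt = (13/(4√10)) · (-3) = -39√10/40 m/s
The boat approaches at 39√10/40 ≈ 3.083 m/s.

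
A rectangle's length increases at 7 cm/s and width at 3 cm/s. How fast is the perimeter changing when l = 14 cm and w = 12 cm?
20 cm/s

P = 2(l + w)
dP/dt = 2(dl/dt + dw/dt) = 2(7 + 3) = 20 cm/s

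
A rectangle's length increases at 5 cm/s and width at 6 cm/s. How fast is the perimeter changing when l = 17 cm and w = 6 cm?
22 cm/s

P = 2(l + w)
dP/dt = 2(dl/dt + dw/dt) = 2(5 + 6) = 22 cm/s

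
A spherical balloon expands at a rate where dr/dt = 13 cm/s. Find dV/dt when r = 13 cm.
8788π cm³/s

V = (4/3)πr³
dV/dt = dV/dr · dr/dt = 4πr² · 13
At r = 13: dV/dt = 8788π cm³/s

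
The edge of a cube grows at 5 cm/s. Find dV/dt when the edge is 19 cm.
5415 cm³/s

V = s³
dV/dt = 3s² · ds/dt = 3·19²·5 = 5415 cm³/s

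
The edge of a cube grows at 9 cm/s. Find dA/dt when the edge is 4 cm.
432 cm²/s

A = 6s²
dA/dt = 12s · ds/dt = 12·4·9 = 432 cm²/s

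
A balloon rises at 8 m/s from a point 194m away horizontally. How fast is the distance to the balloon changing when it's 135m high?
1080√55861/55861 ≈ 4.57 m/s

z² = 194² + y²
z = √(194² + 135²) = √55861
dz/dt = y/z · dy/dt = 135/√55861 · 8 = 1080√55861/55861 ≈ 4.57 m/s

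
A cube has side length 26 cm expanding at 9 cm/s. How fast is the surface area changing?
2808 cm²/s

A = 6s²
dA/dt = 12s · ds/dt = 12·26·9 = 2808 cm²/s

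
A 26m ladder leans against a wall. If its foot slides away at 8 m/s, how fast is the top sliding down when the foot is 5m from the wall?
40√651/651 ≈ 1.568 m/s

x² + y² = 26²
2x·dx/dt + 2y·dy/dt = 0
dy/dt = -x/y · dx/dt = -5/√651 · 8 = -40√651/651 m/s
The top is descending at 40√651/651 ≈ 1.568 m/s.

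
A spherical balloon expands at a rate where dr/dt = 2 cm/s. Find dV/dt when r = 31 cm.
7688π cm³/s

V = (4/3)πr³
dV/dt = dV/dr · dr/dt = 4πr² · 2
At r = 31: dV/dt = 7688π cm³/s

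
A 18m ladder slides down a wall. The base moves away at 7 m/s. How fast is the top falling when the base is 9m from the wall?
7√3/3 ≈ 4.041 m/s

x² + y² = 18²
2x·dx/dt + 2y·dy/dt = 0
dy/dt = -x/y · dx/dt = -9/(9√3) · 7 = -7√3/3 m/s
The top is descending at 7√3/3 ≈ 4.041 m/s.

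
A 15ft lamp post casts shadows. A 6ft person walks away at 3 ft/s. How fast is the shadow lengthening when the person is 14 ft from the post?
2 ft/s

By similar triangles: 15/(x+s) = 6/s
Solving: s = 6x/9
ds/dt = 6/9 · dx/dt = 2/3 · 3 = 2 ft/s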